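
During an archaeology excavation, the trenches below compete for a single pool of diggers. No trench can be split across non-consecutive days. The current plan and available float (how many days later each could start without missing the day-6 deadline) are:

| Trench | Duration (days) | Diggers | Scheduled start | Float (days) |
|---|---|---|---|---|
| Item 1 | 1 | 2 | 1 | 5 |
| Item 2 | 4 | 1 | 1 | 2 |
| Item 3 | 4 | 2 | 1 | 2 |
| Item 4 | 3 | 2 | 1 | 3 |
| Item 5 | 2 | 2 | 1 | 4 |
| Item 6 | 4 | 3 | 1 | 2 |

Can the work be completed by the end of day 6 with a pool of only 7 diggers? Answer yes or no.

The minimum achievable peak is 8; 7 < 8, so no feasible schedule stays within the cap.

no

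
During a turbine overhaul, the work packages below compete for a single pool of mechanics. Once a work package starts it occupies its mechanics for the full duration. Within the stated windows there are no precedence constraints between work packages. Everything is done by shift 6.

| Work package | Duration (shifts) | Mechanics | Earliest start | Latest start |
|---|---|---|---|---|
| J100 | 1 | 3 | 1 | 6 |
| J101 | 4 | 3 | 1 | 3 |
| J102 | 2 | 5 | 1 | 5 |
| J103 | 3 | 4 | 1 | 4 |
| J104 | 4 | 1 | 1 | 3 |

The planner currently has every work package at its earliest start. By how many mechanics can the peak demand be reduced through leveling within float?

8

Early-start peak: s1:16  s2:13  s3:8  s4:4  s5:0  s6:0 ⇒ 16.
Leveled (J100@1, J101@1, J102@5, J103@2, J104@1): s1:7  s2:8  s3:8  s4:8  s5:5  s6:5 ⇒ 8.
Reduction 16 − 8 = 8.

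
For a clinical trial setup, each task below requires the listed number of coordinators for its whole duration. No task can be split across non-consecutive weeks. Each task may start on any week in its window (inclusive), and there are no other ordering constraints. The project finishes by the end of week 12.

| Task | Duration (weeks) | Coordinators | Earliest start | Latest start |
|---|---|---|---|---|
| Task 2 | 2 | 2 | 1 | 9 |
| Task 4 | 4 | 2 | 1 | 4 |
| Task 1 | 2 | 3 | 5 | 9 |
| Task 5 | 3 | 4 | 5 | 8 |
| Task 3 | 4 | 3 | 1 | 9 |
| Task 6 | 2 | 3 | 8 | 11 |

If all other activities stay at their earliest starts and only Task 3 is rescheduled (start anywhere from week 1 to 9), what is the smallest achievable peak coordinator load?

Task 3@1: w1:7  w2:7  w3:5  w4:5  w5:7  w6:7  w7:4  w8:3  w9:3  w10:0  w11:0  w12:0 → peak 7
Task 3@2: w1:4  w2:7  w3:5  w4:5  w5:10  w6:7  w7:4  w8:3  w9:3  w10:0  w11:0  w12:0 → peak 10
Task 3@3: w1:4  w2:4  w3:5  w4:5  w5:10  w6:10  w7:4  w8:3  w9:3  w10:0  w11:0  w12:0 → peak 10
Task 3@4: w1:4  w2:4  w3:2  w4:5  w5:10  w6:10  w7:7  w8:3  w9:3  w10:0  w11:0  w12:0 → peak 10
Task 3@5: w1:4  w2:4  w3:2  w4:2  w5:10  w6:10  w7:7  w8:6  w9:3  w10:0  w11:0  w12:0 → peak 10
Task 3@6: w1:4  w2:4  w3:2  w4:2  w5:7  w6:10  w7:7  w8:6  w9:6  w10:0  w11:0  w12:0 → peak 10
Task 3@7: w1:4  w2:4  w3:2  w4:2  w5:7  w6:7  w7:7  w8:6  w9:6  w10:3  w11:0  w12:0 → peak 7
Task 3@8: w1:4  w2:4  w3:2  w4:2  w5:7  w6:7  w7:4  w8:6  w9:6  w10:3  w11:3  w12:0 → peak 7
Task 3@9: w1:4  w2:4  w3:2  w4:2  w5:7  w6:7  w7:4  w8:3  w9:6  w10:3  w11:3  w12:3 → peak 7
Best is Task 3@1, peak 7.

7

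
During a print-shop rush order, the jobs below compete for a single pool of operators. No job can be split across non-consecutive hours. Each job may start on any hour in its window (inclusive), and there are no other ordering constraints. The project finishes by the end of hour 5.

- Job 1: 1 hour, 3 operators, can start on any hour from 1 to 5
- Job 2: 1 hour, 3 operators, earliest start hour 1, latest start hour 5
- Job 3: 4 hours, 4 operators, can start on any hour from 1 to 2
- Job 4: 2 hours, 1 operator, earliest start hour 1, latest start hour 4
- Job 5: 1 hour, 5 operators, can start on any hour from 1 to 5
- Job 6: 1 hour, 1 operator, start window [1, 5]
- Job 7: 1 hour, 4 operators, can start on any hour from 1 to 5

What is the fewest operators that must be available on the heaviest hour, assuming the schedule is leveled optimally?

8

Early-start (Job 1@1, Job 2@1, Job 3@1, Job 4@1, Job 5@1, Job 6@1, Job 7@1) gives peak 21: h1:21  h2:5  h3:4  h4:4  h5:0.
Shift Job 2→2, Job 5→5, Job 6→3, Job 7→4.
Schedule Job 1@1, Job 2@2, Job 3@1, Job 4@1, Job 5@5, Job 6@3, Job 7@4: h1:8  h2:8  h3:5  h4:8  h5:5 — peak 8.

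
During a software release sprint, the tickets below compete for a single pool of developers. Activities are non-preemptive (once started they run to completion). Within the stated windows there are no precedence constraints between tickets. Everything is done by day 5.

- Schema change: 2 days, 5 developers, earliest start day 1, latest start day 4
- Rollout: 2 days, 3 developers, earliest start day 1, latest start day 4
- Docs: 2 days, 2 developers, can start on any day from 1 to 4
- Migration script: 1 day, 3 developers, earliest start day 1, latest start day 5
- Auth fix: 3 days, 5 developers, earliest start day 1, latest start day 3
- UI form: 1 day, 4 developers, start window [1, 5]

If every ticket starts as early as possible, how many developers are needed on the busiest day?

22

Early-start schedule: Schema change@1, Rollout@1, Docs@1, Migration script@1, Auth fix@1, UI form@1.
Load per day: day 1: 22, day 2: 15, day 3: 5, day 4: 0, day 5: 0.
Peak is 22.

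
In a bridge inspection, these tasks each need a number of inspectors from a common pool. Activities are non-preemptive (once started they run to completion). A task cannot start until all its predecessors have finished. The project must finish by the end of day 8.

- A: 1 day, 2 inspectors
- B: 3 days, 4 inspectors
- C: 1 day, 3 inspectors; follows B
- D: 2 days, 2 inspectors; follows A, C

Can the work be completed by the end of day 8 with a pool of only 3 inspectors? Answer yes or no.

The minimum achievable peak is 4; 3 < 4, so no feasible schedule stays within the cap.

no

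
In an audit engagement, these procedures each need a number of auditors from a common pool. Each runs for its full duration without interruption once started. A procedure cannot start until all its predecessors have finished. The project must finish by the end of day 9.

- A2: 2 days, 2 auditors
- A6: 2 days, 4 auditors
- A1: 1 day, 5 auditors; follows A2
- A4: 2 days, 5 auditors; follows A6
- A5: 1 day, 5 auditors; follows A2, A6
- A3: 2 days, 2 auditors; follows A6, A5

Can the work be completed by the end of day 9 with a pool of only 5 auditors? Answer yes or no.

The minimum achievable peak is 6; 5 < 6, so no feasible schedule stays within the cap.

no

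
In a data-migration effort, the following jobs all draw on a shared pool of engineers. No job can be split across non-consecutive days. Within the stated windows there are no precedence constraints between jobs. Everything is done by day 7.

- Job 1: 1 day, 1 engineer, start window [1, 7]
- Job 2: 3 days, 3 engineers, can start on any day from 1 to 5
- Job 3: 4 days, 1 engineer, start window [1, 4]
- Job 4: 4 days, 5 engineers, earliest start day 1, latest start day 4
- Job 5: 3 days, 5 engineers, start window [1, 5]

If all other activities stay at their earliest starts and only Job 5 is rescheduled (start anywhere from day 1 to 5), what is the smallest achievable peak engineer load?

Job 5@1: d1:15  d2:14  d3:14  d4:6  d5:0  d6:0  d7:0 → peak 15
Job 5@2: d1:10  d2:14  d3:14  d4:11  d5:0  d6:0  d7:0 → peak 14
Job 5@3: d1:10  d2:9  d3:14  d4:11  d5:5  d6:0  d7:0 → peak 14
Job 5@4: d1:10  d2:9  d3:9  d4:11  d5:5  d6:5  d7:0 → peak 11
Job 5@5: d1:10  d2:9  d3:9  d4:6  d5:5  d6:5  d7:5 → peak 10
Best is Job 5@5, peak 10.

10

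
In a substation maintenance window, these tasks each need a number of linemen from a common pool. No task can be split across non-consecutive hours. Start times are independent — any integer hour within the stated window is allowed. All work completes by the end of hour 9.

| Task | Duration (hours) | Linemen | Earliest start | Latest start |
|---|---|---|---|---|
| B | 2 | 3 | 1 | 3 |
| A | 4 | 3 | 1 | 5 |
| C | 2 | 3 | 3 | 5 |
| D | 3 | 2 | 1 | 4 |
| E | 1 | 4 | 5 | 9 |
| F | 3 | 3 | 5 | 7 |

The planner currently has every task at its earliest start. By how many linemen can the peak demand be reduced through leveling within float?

Early-start peak: h1:8  h2:8  h3:8  h4:6  h5:7  h6:3  h7:3  h8:0  h9:0 ⇒ 8.
Leveled (B@1, A@1, C@5, D@3, E@9, F@6): h1:6  h2:6  h3:5  h4:5  h5:5  h6:6  h7:3  h8:3  h9:4 ⇒ 6.
Reduction 8 − 6 = 2.

2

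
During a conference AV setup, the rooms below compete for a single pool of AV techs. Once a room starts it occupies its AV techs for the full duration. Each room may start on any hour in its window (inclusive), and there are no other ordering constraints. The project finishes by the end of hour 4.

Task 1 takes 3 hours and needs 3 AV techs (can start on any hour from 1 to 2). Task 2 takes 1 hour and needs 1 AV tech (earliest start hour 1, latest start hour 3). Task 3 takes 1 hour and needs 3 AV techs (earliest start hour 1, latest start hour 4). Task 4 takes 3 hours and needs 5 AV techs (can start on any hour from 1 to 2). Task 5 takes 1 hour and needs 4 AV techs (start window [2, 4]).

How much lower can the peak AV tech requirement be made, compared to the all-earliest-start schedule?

3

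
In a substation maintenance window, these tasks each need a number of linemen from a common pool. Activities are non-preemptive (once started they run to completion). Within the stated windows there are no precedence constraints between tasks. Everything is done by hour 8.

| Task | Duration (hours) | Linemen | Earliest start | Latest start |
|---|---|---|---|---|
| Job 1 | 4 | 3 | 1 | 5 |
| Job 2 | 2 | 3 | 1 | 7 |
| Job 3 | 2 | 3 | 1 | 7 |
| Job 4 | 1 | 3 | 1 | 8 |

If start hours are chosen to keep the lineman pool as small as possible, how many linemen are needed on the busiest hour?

6

Early-start (Job 1@1, Job 2@1, Job 3@1, Job 4@1) gives peak 12: h1:12  h2:9  h3:3  h4:3  h5:0  h6:0  h7:0  h8:0.
Shift Job 3→3, Job 4→5.
Schedule Job 1@1, Job 2@1, Job 3@3, Job 4@5: h1:6  h2:6  h3:6  h4:6  h5:3  h6:0  h7:0  h8:0 — peak 6.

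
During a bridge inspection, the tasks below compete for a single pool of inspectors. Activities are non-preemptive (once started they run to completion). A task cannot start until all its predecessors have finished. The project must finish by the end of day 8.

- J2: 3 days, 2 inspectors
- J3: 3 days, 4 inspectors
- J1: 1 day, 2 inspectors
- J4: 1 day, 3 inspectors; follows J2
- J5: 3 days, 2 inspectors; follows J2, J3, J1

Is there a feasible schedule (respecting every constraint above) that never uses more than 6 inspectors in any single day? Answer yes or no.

Schedule J2@1, J3@1, J1@4, J4@4, J5@5: d1:6  d2:6  d3:6  d4:5  d5:2  d6:2  d7:2  d8:0 — peak 6 ≤ 6.

yes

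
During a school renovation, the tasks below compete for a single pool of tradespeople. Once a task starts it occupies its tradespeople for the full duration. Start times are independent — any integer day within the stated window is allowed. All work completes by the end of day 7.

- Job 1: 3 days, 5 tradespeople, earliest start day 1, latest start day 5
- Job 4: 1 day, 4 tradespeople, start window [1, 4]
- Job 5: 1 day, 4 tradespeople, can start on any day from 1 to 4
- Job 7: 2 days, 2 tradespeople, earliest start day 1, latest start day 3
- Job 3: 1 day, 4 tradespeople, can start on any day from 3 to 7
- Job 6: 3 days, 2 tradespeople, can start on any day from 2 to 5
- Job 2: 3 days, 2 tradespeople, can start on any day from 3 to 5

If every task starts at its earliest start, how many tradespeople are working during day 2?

9

At early start, day 2 has: Job 1, Job 7, Job 6.
Demand: 5 + 2 + 2 = 9.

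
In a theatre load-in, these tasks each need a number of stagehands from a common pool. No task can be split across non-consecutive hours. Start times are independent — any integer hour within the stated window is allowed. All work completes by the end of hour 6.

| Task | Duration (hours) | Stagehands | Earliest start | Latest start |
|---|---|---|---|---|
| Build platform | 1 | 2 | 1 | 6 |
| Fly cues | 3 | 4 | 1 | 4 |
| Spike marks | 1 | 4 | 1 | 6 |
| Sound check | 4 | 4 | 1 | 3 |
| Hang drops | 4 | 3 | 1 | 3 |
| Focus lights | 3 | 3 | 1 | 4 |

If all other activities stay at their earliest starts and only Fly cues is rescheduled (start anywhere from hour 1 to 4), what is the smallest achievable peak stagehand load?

16

Fly cues@1: h1:20  h2:14  h3:14  h4:7  h5:0  h6:0 → peak 20
Fly cues@2: h1:16  h2:14  h3:14  h4:11  h5:0  h6:0 → peak 16
Fly cues@3: h1:16  h2:10  h3:14  h4:11  h5:4  h6:0 → peak 16
Fly cues@4: h1:16  h2:10  h3:10  h4:11  h5:4  h6:4 → peak 16
Best is Fly cues@2, peak 16.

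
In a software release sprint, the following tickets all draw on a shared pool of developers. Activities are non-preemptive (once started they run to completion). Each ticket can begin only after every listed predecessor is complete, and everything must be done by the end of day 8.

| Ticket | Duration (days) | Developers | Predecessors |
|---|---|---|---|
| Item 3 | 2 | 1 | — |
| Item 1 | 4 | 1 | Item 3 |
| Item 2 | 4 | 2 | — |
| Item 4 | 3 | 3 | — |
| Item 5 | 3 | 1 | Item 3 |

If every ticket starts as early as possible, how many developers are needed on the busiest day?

Early-start schedule: Item 3@1, Item 1@3, Item 2@1, Item 4@1, Item 5@3.
Load per day: day 1: 6, day 2: 6, day 3: 7, day 4: 4, day 5: 2, day 6: 1, day 7: 0, day 8: 0.
Peak is 7.

7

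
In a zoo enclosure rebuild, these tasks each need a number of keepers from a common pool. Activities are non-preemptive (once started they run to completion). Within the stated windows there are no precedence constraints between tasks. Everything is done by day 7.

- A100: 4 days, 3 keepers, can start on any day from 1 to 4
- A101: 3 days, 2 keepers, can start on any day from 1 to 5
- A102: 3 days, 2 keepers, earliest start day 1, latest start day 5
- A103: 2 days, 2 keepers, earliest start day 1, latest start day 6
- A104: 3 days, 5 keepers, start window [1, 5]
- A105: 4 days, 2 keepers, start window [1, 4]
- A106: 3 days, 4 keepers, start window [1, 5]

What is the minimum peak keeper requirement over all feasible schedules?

10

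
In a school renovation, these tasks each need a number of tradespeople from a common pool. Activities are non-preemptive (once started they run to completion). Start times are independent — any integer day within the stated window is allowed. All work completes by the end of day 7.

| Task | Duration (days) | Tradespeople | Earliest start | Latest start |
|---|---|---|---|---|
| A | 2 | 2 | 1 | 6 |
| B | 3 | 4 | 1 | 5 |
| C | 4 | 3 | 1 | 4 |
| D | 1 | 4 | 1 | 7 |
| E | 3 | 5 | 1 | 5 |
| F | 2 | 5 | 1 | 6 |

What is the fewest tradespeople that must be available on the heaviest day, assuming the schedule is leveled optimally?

9

Early-start (A@1, B@1, C@1, D@1, E@1, F@1) gives peak 23: d1:23  d2:19  d3:12  d4:3  d5:0  d6:0  d7:0.
Shift B→5, E→3, F→6.
Schedule A@1, B@5, C@1, D@1, E@3, F@6: d1:9  d2:5  d3:8  d4:8  d5:9  d6:9  d7:9 — peak 9.
Total tradesperson-days = 57 over 7 days ⇒ peak ≥ ⌈57/7⌉ = 9, so 9 is optimal.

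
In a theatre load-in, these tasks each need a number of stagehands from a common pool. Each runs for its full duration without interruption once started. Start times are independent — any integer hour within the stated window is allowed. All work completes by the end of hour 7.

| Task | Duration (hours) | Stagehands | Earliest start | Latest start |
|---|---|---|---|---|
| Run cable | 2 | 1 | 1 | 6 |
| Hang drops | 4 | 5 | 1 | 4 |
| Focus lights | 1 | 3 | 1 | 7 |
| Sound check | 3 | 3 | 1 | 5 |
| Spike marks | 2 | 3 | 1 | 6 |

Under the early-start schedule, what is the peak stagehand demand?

15

Early-start schedule: Run cable@1, Hang drops@1, Focus lights@1, Sound check@1, Spike marks@1.
Load per hour: hour 1: 15, hour 2: 12, hour 3: 8, hour 4: 5, hour 5: 0, hour 6: 0, hour 7: 0.
Peak is 15.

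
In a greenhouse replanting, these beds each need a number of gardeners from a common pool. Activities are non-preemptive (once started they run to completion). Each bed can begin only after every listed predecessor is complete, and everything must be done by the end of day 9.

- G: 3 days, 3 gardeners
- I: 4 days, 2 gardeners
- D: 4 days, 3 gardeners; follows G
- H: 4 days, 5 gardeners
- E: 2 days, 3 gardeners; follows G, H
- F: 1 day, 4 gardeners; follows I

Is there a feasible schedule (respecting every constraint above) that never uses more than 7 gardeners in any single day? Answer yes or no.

no

The minimum achievable peak is 8; 7 < 8, so no feasible schedule stays within the cap.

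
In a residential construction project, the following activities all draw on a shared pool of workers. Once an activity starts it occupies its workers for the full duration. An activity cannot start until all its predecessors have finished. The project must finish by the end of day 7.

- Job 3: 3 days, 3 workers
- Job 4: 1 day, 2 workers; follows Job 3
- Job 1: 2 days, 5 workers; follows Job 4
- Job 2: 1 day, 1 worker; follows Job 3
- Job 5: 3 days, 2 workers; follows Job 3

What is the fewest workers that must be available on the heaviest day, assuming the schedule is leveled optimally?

Schedule Job 3@1, Job 4@4, Job 1@5, Job 2@4, Job 5@4: d1:3  d2:3  d3:3  d4:5  d5:7  d6:7  d7:0 — peak 7.

7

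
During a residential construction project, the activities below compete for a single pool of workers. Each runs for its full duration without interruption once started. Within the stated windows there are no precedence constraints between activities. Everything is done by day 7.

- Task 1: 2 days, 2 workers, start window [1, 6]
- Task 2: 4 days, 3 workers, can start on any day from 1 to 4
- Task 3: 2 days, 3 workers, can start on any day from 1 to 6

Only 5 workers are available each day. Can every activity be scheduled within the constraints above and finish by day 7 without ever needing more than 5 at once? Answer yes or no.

yes

Schedule Task 1@1, Task 2@1, Task 3@5: d1:5  d2:5  d3:3  d4:3  d5:3  d6:3  d7:0 — peak 5 ≤ 5.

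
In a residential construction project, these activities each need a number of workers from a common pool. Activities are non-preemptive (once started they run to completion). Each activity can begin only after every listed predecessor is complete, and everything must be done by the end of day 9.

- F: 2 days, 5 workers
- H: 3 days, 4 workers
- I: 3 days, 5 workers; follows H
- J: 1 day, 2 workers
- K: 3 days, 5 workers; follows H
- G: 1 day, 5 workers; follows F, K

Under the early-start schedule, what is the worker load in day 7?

At early start, day 7 has: G.
Demand: 5 = 5.

5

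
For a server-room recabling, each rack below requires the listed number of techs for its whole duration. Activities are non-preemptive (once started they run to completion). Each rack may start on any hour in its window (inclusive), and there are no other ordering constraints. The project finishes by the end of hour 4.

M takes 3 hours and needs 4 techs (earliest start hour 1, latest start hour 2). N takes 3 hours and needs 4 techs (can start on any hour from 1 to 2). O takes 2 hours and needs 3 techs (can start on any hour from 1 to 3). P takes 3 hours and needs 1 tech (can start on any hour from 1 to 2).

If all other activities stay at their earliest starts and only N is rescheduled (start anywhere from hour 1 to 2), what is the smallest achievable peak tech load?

N@1: h1:12  h2:12  h3:9  h4:0 → peak 12
N@2: h1:8  h2:12  h3:9  h4:4 → peak 12
Best is N@1, peak 12.

12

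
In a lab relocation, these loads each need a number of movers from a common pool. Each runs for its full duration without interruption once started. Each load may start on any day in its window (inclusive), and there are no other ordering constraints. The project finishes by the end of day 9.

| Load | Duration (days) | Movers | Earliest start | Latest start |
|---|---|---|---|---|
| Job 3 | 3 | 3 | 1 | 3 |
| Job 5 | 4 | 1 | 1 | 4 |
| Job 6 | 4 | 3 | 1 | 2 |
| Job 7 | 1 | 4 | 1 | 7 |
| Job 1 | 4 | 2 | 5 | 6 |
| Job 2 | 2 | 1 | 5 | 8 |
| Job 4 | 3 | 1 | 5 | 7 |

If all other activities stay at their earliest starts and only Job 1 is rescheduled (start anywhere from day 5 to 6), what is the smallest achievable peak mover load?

Job 1@5: d1:11  d2:7  d3:7  d4:4  d5:4  d6:4  d7:3  d8:2  d9:0 → peak 11
Job 1@6: d1:11  d2:7  d3:7  d4:4  d5:2  d6:4  d7:3  d8:2  d9:2 → peak 11
Best is Job 1@5, peak 11.

11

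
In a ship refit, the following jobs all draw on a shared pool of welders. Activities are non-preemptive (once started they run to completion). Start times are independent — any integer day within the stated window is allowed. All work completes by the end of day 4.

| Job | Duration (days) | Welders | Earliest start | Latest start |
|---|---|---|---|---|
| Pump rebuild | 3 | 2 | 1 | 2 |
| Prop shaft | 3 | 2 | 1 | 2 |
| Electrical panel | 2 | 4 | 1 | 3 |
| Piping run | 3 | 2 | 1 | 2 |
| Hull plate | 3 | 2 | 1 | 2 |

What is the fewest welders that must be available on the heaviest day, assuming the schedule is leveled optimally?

Schedule Pump rebuild@1, Prop shaft@1, Electrical panel@1, Piping run@1, Hull plate@1: d1:12  d2:12  d3:8  d4:0 — peak 12.

12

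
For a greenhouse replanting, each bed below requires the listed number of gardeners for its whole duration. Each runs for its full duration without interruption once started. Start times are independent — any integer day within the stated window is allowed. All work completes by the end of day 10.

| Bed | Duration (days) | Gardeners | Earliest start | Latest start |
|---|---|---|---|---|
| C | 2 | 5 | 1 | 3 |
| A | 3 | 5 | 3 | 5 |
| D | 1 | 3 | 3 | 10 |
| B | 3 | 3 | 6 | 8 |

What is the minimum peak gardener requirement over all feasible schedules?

Early-start (C@1, A@3, D@3, B@6) gives peak 8: d1:5  d2:5  d3:8  d4:5  d5:5  d6:3  d7:3  d8:3  d9:0  d10:0.
Shift D→6, B→7.
Schedule C@1, A@3, D@6, B@7: d1:5  d2:5  d3:5  d4:5  d5:5  d6:3  d7:3  d8:3  d9:3  d10:0 — peak 5.

5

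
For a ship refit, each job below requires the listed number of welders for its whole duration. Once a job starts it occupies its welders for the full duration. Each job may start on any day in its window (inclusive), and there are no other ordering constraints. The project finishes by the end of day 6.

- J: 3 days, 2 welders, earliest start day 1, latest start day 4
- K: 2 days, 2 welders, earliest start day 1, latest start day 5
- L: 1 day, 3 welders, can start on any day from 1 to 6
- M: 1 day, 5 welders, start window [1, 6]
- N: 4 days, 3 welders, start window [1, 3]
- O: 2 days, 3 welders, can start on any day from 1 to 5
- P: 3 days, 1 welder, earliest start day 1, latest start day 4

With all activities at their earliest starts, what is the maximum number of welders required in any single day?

19

Early-start schedule: J@1, K@1, L@1, M@1, N@1, O@1, P@1.
Load per day: day 1: 19, day 2: 11, day 3: 6, day 4: 3, day 5: 0, day 6: 0.
Peak is 19.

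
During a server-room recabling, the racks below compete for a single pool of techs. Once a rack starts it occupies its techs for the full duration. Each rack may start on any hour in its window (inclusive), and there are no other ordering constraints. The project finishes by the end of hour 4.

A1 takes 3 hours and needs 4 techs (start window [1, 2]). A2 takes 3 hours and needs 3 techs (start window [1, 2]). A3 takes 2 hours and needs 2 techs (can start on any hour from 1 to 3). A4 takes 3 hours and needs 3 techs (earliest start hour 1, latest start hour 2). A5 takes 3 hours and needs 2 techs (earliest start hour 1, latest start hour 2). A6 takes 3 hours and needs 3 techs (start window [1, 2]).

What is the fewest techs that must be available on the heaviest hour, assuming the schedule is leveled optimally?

17

Schedule A1@1, A2@1, A3@1, A4@1, A5@1, A6@1: h1:17  h2:17  h3:15  h4:0 — peak 17.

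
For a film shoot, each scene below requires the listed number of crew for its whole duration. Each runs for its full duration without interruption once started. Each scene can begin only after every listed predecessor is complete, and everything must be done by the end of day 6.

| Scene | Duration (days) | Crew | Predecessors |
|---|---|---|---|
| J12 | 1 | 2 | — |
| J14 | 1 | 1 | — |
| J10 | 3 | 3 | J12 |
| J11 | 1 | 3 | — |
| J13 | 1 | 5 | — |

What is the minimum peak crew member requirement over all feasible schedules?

5

Early-start (J12@1, J14@1, J10@2, J11@1, J13@1) gives peak 11: d1:11  d2:3  d3:3  d4:3  d5:0  d6:0.
Shift J11→5, J13→6.
Schedule J12@1, J14@1, J10@2, J11@5, J13@6: d1:3  d2:3  d3:3  d4:3  d5:3  d6:5 — peak 5.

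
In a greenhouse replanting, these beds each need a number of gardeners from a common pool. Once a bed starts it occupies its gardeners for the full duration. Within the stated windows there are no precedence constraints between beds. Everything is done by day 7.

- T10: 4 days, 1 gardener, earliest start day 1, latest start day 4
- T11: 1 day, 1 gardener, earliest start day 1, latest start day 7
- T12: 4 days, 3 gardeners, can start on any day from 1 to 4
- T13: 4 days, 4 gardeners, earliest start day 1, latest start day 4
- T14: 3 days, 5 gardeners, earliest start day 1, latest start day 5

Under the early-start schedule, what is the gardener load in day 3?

At early start, day 3 has: T10, T12, T13, T14.
Demand: 1 + 3 + 4 + 5 = 13.

13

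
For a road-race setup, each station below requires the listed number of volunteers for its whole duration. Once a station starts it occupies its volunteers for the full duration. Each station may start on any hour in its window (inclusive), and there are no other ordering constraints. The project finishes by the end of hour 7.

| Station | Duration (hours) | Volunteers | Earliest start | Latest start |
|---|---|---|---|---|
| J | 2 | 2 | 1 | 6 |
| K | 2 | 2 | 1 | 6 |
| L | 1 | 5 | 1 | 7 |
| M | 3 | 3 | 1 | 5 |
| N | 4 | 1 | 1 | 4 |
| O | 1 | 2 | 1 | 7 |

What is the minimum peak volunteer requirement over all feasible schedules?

5

Early-start (J@1, K@1, L@1, M@1, N@1, O@1) gives peak 15: h1:15  h2:8  h3:4  h4:1  h5:0  h6:0  h7:0.
Shift L→3, M→4, N→4, O→7.
Schedule J@1, K@1, L@3, M@4, N@4, O@7: h1:4  h2:4  h3:5  h4:4  h5:4  h6:4  h7:3 — peak 5.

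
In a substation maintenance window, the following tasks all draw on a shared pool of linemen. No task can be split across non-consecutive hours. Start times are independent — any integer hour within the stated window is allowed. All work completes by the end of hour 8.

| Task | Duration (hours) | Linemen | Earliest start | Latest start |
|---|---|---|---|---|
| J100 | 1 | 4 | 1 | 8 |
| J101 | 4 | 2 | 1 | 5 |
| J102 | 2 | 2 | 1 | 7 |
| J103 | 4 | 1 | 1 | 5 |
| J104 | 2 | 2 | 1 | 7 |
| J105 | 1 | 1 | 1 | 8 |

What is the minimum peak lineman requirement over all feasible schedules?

4

Early-start (J100@1, J101@1, J102@1, J103@1, J104@1, J105@1) gives peak 12: h1:12  h2:7  h3:3  h4:3  h5:0  h6:0  h7:0  h8:0.
Shift J101→2, J102→2, J103→4, J104→6, J105→4.
Schedule J100@1, J101@2, J102@2, J103@4, J104@6, J105@4: h1:4  h2:4  h3:4  h4:4  h5:3  h6:3  h7:3  h8:0 — peak 4.
Total lineman-hours = 25 over 8 hours ⇒ peak ≥ ⌈25/8⌉ = 4, so 4 is optimal.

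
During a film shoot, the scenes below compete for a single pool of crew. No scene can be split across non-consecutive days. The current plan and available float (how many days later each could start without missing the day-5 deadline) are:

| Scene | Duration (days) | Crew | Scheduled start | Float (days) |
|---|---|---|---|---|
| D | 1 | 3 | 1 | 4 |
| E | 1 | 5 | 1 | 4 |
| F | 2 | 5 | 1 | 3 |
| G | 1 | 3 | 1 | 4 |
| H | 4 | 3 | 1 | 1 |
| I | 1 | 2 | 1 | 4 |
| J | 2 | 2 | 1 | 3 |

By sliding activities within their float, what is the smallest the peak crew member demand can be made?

8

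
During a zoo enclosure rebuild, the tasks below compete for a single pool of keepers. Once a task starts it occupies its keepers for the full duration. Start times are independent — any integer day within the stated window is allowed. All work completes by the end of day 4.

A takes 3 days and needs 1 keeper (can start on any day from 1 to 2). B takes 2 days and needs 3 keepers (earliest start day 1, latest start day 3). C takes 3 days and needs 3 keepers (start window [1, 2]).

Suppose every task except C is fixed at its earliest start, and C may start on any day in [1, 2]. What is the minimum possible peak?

7

C@1: d1:7  d2:7  d3:4  d4:0 → peak 7
C@2: d1:4  d2:7  d3:4  d4:3 → peak 7
Best is C@1, peak 7.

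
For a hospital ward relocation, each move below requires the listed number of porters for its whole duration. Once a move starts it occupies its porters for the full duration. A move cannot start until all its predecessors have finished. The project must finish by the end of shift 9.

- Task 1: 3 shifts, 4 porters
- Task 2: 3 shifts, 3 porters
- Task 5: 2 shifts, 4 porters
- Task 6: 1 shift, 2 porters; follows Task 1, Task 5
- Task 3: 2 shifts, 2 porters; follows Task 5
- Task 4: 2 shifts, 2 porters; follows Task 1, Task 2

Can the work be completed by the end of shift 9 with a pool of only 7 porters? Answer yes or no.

Schedule Task 1@1, Task 2@1, Task 5@4, Task 6@6, Task 3@6, Task 4@4: s1:7  s2:7  s3:7  s4:6  s5:6  s6:4  s7:2  s8:0  s9:0 — peak 7 ≤ 7.

yes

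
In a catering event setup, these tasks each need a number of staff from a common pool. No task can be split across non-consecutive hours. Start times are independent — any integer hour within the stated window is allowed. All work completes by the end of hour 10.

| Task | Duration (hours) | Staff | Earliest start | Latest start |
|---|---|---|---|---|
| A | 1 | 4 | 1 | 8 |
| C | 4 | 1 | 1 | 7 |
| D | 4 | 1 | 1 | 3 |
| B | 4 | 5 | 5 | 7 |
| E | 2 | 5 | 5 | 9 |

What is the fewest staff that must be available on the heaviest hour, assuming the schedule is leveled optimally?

Early-start (A@1, C@1, D@1, B@5, E@5) gives peak 10: h1:6  h2:2  h3:2  h4:2  h5:10  h6:10  h7:5  h8:5  h9:0  h10:0.
Shift E→9.
Schedule A@1, C@1, D@1, B@5, E@9: h1:6  h2:2  h3:2  h4:2  h5:5  h6:5  h7:5  h8:5  h9:5  h10:5 — peak 6.

6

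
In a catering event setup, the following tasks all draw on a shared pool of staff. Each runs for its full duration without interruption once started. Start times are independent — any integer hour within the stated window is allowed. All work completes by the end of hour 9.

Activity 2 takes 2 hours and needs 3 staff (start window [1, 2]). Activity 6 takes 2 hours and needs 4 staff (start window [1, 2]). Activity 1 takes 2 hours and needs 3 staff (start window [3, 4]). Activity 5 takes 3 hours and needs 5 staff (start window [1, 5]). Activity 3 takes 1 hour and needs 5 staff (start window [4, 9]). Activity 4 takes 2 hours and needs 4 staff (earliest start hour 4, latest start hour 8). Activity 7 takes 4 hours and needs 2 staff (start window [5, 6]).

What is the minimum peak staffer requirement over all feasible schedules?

8

Early-start (Activity 2@1, Activity 6@1, Activity 1@3, Activity 5@1, Activity 3@4, Activity 4@4, Activity 7@5) gives peak 12: h1:12  h2:12  h3:8  h4:12  h5:6  h6:2  h7:2  h8:2  h9:0.
Shift Activity 5→3, Activity 3→6, Activity 4→7.
Schedule Activity 2@1, Activity 6@1, Activity 1@3, Activity 5@3, Activity 3@6, Activity 4@7, Activity 7@5: h1:7  h2:7  h3:8  h4:8  h5:7  h6:7  h7:6  h8:6  h9:0 — peak 8.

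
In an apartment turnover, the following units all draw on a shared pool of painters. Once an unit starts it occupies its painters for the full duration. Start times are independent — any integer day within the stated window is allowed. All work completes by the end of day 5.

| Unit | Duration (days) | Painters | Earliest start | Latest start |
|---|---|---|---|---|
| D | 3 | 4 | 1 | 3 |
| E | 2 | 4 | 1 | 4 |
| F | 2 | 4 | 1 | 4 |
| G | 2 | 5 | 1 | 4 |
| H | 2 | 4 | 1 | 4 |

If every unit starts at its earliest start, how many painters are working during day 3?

4

At early start, day 3 has: D.
Demand: 4 = 4.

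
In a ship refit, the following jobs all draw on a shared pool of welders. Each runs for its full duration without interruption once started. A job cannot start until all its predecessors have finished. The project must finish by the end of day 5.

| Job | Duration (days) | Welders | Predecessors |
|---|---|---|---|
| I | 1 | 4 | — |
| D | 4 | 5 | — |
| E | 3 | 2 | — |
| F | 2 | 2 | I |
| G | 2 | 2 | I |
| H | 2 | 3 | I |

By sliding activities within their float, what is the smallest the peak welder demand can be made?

Early-start (I@1, D@1, E@1, F@2, G@2, H@2) gives peak 14: d1:11  d2:14  d3:14  d4:5  d5:0.
Shift D→2, G→4, H→4.
Schedule I@1, D@2, E@1, F@2, G@4, H@4: d1:6  d2:9  d3:9  d4:10  d5:10 — peak 10.

10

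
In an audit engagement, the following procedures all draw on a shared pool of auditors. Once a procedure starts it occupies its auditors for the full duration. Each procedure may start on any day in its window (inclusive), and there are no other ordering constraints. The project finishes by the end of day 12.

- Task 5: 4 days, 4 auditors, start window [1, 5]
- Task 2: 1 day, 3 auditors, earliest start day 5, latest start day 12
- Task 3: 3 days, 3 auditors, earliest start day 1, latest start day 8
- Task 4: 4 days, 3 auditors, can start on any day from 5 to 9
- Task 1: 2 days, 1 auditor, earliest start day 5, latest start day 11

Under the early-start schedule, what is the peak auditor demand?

Early-start schedule: Task 5@1, Task 2@5, Task 3@1, Task 4@5, Task 1@5.
Load per day: day 1: 7, day 2: 7, day 3: 7, day 4: 4, day 5: 7, day 6: 4, day 7: 3, day 8: 3, day 9: 0, day 10: 0, day 11: 0, day 12: 0.
Peak is 7.

7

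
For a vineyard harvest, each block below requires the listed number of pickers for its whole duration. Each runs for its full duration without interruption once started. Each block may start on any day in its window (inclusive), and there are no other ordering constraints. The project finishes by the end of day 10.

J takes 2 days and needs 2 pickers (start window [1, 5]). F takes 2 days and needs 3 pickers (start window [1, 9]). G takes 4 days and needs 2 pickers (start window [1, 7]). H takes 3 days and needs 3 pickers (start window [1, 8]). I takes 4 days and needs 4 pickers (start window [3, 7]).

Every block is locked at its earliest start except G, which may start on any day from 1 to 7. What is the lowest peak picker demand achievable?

G@1: d1:10  d2:10  d3:9  d4:6  d5:4  d6:4  d7:0  d8:0  d9:0  d10:0 → peak 10
G@2: d1:8  d2:10  d3:9  d4:6  d5:6  d6:4  d7:0  d8:0  d9:0  d10:0 → peak 10
G@3: d1:8  d2:8  d3:9  d4:6  d5:6  d6:6  d7:0  d8:0  d9:0  d10:0 → peak 9
G@4: d1:8  d2:8  d3:7  d4:6  d5:6  d6:6  d7:2  d8:0  d9:0  d10:0 → peak 8
G@5: d1:8  d2:8  d3:7  d4:4  d5:6  d6:6  d7:2  d8:2  d9:0  d10:0 → peak 8
G@6: d1:8  d2:8  d3:7  d4:4  d5:4  d6:6  d7:2  d8:2  d9:2  d10:0 → peak 8
G@7: d1:8  d2:8  d3:7  d4:4  d5:4  d6:4  d7:2  d8:2  d9:2  d10:2 → peak 8
Best is G@4, peak 8.

8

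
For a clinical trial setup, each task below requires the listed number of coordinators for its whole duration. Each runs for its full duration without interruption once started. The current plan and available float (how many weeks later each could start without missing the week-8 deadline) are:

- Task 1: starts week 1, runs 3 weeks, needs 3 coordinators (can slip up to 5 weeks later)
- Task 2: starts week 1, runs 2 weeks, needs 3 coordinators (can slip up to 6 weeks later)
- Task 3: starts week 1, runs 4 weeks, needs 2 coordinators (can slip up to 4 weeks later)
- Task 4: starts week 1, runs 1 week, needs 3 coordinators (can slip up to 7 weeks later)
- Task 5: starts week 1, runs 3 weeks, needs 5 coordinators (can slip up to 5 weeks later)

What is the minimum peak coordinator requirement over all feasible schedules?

6

Early-start (Task 1@1, Task 2@1, Task 3@1, Task 4@1, Task 5@1) gives peak 16: w1:16  w2:13  w3:10  w4:2  w5:0  w6:0  w7:0  w8:0.
Shift Task 2→4, Task 4→5, Task 5→6.
Schedule Task 1@1, Task 2@4, Task 3@1, Task 4@5, Task 5@6: w1:5  w2:5  w3:5  w4:5  w5:6  w6:5  w7:5  w8:5 — peak 6.
Total coordinator-weeks = 41 over 8 weeks ⇒ peak ≥ ⌈41/8⌉ = 6, so 6 is optimal.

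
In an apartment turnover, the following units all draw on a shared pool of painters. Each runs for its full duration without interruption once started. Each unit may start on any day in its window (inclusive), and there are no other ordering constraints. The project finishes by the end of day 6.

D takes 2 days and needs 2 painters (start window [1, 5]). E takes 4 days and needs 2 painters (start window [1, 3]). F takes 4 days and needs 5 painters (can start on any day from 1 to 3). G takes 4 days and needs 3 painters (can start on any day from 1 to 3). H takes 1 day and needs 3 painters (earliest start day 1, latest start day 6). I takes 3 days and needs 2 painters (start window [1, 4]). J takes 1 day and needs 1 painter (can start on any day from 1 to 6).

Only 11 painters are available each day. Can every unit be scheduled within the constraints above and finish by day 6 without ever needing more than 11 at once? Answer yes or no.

The minimum achievable peak is 12; 11 < 12, so no feasible schedule stays within the cap.

no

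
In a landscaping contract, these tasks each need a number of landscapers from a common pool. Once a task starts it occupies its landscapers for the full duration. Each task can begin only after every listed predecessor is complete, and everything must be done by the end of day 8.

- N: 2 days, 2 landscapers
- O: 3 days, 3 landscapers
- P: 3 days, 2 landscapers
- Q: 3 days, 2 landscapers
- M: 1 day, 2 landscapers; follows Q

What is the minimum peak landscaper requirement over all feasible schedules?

Early-start (N@1, O@1, P@1, Q@1, M@4) gives peak 9: d1:9  d2:9  d3:7  d4:2  d5:0  d6:0  d7:0  d8:0.
Shift O→6, P→3.
Schedule N@1, O@6, P@3, Q@1, M@4: d1:4  d2:4  d3:4  d4:4  d5:2  d6:3  d7:3  d8:3 — peak 4.
Total landscaper-days = 27 over 8 days ⇒ peak ≥ ⌈27/8⌉ = 4, so 4 is optimal.

4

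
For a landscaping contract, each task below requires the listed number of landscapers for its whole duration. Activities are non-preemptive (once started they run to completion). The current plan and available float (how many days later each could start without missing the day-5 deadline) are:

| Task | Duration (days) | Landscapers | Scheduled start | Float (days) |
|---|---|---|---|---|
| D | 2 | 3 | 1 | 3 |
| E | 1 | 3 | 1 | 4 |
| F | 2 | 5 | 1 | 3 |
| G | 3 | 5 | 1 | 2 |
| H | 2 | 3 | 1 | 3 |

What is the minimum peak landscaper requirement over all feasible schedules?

Early-start (D@1, E@1, F@1, G@1, H@1) gives peak 19: d1:19  d2:16  d3:5  d4:0  d5:0.
Shift E→3, G→3, H→4.
Schedule D@1, E@3, F@1, G@3, H@4: d1:8  d2:8  d3:8  d4:8  d5:8 — peak 8.
Total landscaper-days = 40 over 5 days ⇒ peak ≥ ⌈40/5⌉ = 8, so 8 is optimal.

8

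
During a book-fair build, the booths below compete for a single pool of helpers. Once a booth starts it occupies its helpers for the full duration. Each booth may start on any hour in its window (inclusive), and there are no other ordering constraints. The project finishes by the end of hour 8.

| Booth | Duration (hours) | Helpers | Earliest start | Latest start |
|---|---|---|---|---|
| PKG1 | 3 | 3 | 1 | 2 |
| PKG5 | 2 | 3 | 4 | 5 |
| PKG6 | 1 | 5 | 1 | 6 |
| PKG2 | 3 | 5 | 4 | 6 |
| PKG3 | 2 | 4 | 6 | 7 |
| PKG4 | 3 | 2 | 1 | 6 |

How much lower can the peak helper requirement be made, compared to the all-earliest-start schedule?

Early-start peak: h1:10  h2:5  h3:5  h4:8  h5:8  h6:9  h7:4  h8:0 ⇒ 10.
Leveled (PKG1@1, PKG5@4, PKG6@1, PKG2@4, PKG3@7, PKG4@6): h1:8  h2:3  h3:3  h4:8  h5:8  h6:7  h7:6  h8:6 ⇒ 8.
Reduction 10 − 8 = 2.

2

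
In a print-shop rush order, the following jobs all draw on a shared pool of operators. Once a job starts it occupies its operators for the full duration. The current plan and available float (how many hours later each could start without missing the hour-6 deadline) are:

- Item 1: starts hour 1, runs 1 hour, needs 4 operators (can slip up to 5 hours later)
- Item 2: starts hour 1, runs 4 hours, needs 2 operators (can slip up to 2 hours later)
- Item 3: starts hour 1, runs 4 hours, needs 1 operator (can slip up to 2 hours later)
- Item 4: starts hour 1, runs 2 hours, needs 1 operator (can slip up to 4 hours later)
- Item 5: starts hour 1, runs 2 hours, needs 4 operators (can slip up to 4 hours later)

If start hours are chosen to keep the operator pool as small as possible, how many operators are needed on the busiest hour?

Early-start (Item 1@1, Item 2@1, Item 3@1, Item 4@1, Item 5@1) gives peak 12: h1:12  h2:8  h3:3  h4:3  h5:0  h6:0.
Shift Item 3→2, Item 4→2, Item 5→5.
Schedule Item 1@1, Item 2@1, Item 3@2, Item 4@2, Item 5@5: h1:6  h2:4  h3:4  h4:3  h5:5  h6:4 — peak 6.

6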